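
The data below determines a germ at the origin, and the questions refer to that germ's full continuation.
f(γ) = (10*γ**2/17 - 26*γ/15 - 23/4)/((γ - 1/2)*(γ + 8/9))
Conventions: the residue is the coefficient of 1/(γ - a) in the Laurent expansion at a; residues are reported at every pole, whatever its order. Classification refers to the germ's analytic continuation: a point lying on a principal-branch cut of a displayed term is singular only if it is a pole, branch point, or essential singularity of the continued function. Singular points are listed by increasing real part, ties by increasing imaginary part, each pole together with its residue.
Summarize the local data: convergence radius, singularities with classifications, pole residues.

Radius of convergence at 0: 1/2.
At -8/9: a pole of order 1; residue 103123/38250.
At 1/2: a pole of order 1; residue -19797/4250.

Denominator factor (γ + 8/9): pole of order 1 at -8/9, modulus 8/9.
Denominator factor (γ - 1/2): pole of order 1 at 1/2, modulus 1/2.
The radius of convergence is the smallest modulus among the singular points: 1/2.
At the order-1 pole -8/9 set g(γ) = (γ - (-8/9))*f(γ) = (10*γ**2/17 - 26*γ/15 - 23/4)/(γ - 1/2).
Simple pole: residue = g(a) at a = -8/9, which is 103123/38250.
At the order-1 pole 1/2 set g(γ) = (γ - (1/2))*f(γ) = (10*γ**2/17 - 26*γ/15 - 23/4)/(γ + 8/9).
Simple pole: residue = g(a) at a = 1/2, which is -19797/4250.
List the singular points by increasing real part (a conjugate pair: the negative imaginary part first).


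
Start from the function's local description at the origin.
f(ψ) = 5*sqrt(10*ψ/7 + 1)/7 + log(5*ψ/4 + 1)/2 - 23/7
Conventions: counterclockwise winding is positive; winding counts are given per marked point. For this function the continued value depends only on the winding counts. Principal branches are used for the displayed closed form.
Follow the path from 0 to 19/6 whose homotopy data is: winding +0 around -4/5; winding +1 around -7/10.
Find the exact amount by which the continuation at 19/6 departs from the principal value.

The rational part is single-valued and drops out of the difference; each branch term changes only by its own monodromy.
(5/7)*sqrt(1 - ψ/(-7/10)): winding +1 is odd, the square root flips sign, contributing -2*(5/7)*sqrt(1 - (19/6)/(-7/10)) = -2*(5/7)*sqrt(116/21) = -(20/147)*sqrt(609).
(1/2)*log(1 - ψ/(-4/5)): winding 0 around -4/5, so this term returns to its principal value, contribution 0.
Summing the contributions at ψ = 19/6 gives -(20/147)*sqrt(609).

Continued minus principal equals -(20/147)*sqrt(609).


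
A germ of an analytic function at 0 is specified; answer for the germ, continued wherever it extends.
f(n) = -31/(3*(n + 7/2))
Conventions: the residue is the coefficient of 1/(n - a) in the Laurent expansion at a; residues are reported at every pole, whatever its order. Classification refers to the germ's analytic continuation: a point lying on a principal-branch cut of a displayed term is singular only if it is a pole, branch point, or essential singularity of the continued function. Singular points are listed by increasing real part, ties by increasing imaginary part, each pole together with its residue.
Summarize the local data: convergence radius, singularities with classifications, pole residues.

Denominator factor (n + 7/2): pole of order 1 at -7/2, modulus 7/2.
The radius of convergence is the smallest modulus among the singular points: 7/2.
At the order-1 pole -7/2 set g(n) = (n - (-7/2))*f(n) = -31/3.
Simple pole: residue = g(a) at a = -7/2, which is -31/3.

Radius of convergence at 0: 7/2.
At -7/2: a pole of order 1; residue -31/3.


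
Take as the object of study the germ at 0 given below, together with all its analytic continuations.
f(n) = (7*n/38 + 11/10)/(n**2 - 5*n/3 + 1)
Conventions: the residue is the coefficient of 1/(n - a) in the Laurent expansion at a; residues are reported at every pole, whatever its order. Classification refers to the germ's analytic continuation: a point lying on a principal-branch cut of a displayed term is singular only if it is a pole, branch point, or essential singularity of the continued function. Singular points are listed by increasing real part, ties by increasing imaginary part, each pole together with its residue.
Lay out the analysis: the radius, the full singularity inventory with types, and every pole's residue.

Denominator factor (n**2 - 5*n/3 + 1): discriminant -11/9, complex-conjugate roots (5/6) + ((1/6)*sqrt(11))*i and (5/6) - ((1/6)*sqrt(11))*i; poles of order 1, moduli 1 and 1.
The radius of convergence is the smallest modulus among the singular points: 1.
The factor n**2 - 5*n/3 + 1 splits as (n - a)(n - a') with a = (5/6) - ((1/6)*sqrt(11))*i, a' = (5/6) + ((1/6)*sqrt(11))*i. At the order-1 pole a set g(n) = (n - a)*f(n) = [7*n/38 + 11/10] / (n - a').
Simple pole: residue = g(a) at a = (5/6) - ((1/6)*sqrt(11))*i, which is (7/76) + ((1429/4180)*sqrt(11))*i.
The factor n**2 - 5*n/3 + 1 splits as (n - a)(n - a') with a = (5/6) + ((1/6)*sqrt(11))*i, a' = (5/6) - ((1/6)*sqrt(11))*i. At the order-1 pole a set g(n) = (n - a)*f(n) = [7*n/38 + 11/10] / (n - a').
Simple pole: residue = g(a) at a = (5/6) + ((1/6)*sqrt(11))*i, which is (7/76) - ((1429/4180)*sqrt(11))*i.
List the singular points by increasing real part (a conjugate pair: the negative imaginary part first).

Radius of convergence at 0: 1.
At (5/6) - ((1/6)*sqrt(11))*i: a pole of order 1; residue (7/76) + ((1429/4180)*sqrt(11))*i.
At (5/6) + ((1/6)*sqrt(11))*i: a pole of order 1; residue (7/76) - ((1429/4180)*sqrt(11))*i.


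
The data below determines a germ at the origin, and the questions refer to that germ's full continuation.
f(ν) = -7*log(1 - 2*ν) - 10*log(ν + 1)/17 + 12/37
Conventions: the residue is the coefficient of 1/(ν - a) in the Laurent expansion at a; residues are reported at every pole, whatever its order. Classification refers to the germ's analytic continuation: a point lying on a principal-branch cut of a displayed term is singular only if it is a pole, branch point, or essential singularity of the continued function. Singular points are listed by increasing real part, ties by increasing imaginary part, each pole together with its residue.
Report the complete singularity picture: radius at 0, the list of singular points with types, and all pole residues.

Radius of convergence at 0: 1/2.
At -1: a logarithmic branch point.
At 1/2: a logarithmic branch point.

Branch term (-7)*log(1 - ν/(1/2)): its argument vanishes at ν = 1/2, a logarithmic branch point, modulus 1/2.
Branch term (-10/17)*log(1 - ν/(-1)): its argument vanishes at ν = -1, a logarithmic branch point, modulus 1.
The radius of convergence is the smallest modulus among the singular points: 1/2.
List the singular points by increasing real part (a conjugate pair: the negative imaginary part first).


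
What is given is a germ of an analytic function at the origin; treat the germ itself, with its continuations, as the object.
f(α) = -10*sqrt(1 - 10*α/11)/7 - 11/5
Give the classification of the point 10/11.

The point is a regular point.

There is no denominator, hence no pole anywhere.
Branch term sqrt(1 - α/(11/10)): argument at 10/11 is 21/121, nonzero, so 10/11 is not its branch point (a point on a principal cut is still regular for the continued germ).
So the germ continues analytically to 10/11.


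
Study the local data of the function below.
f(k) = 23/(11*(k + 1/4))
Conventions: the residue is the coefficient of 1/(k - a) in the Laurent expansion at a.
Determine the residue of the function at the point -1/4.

The residue is 23/11.

At the order-1 pole -1/4 set g(k) = (k - (-1/4))*f(k) = 23/11.
Simple pole: residue = g(a) at a = -1/4, which is 23/11.


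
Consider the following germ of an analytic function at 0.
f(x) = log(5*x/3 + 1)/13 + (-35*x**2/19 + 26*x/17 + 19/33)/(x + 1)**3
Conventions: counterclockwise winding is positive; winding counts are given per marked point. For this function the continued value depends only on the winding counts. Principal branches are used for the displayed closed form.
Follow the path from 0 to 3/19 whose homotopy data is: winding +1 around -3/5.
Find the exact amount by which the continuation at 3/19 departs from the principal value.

The rational part is single-valued and drops out of the difference; each branch term changes only by its own monodromy.
(1/13)*log(1 - x/(-3/5)): each positive loop around -3/5 adds 2*pi*i to the log, so winding +1 contributes (1/13)*(1)*2*pi*i = (2/13)*pi*i.
Summing the contributions at x = 3/19 gives (2/13)*pi*i.

Continued minus principal equals (2/13)*pi*i.


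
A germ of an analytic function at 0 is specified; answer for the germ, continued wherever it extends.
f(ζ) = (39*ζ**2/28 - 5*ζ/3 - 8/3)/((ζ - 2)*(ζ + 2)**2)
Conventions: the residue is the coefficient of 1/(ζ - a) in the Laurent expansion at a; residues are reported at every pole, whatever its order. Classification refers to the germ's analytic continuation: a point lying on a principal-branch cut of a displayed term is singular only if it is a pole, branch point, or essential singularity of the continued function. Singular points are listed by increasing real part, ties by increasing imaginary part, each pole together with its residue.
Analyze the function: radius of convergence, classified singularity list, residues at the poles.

Denominator factor (ζ - 2): pole of order 1 at 2, modulus 2.
Denominator factor (ζ + 2)^2: pole of order 2 at -2, modulus 2.
The radius of convergence is the smallest modulus among the singular points: 2.
At the order-2 pole -2 set g(ζ) = (ζ - (-2))^2*f(ζ) = (39*ζ**2/28 - 5*ζ/3 - 8/3)/(ζ - 2).
Order-2 pole: residue = g'(a); g'(-2) = 159/112, so the residue is 159/112.
At the order-1 pole 2 set g(ζ) = (ζ - (2))*f(ζ) = (39*ζ**2/28 - 5*ζ/3 - 8/3)/(ζ + 2)**2.
Simple pole: residue = g(a) at a = 2, which is -3/112.
List the singular points by increasing real part (a conjugate pair: the negative imaginary part first).

Radius of convergence at 0: 2.
At -2: a pole of order 2; residue 159/112.
At 2: a pole of order 1; residue -3/112.


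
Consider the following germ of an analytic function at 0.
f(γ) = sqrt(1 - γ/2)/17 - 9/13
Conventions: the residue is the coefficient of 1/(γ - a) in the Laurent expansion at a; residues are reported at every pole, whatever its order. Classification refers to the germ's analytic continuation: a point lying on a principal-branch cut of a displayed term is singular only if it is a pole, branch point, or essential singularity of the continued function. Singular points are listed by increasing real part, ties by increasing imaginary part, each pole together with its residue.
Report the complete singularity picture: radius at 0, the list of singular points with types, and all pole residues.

Branch term (1/17)*sqrt(1 - γ/(2)): its argument vanishes at γ = 2, a square-root branch point, modulus 2.
The radius of convergence is the smallest modulus among the singular points: 2.

Radius of convergence at 0: 2.
At 2: an algebraic (square-root) branch point.


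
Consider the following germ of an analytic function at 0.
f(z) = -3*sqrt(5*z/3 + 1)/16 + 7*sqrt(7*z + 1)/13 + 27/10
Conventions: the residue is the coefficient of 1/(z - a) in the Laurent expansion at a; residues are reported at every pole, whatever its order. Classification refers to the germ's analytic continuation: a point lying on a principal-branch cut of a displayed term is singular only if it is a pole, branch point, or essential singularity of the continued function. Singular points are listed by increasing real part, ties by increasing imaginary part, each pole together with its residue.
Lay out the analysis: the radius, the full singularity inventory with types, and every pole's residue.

Branch term (-3/16)*sqrt(1 - z/(-3/5)): its argument vanishes at z = -3/5, a square-root branch point, modulus 3/5.
Branch term (7/13)*sqrt(1 - z/(-1/7)): its argument vanishes at z = -1/7, a square-root branch point, modulus 1/7.
The radius of convergence is the smallest modulus among the singular points: 1/7.
List the singular points by increasing real part (a conjugate pair: the negative imaginary part first).

Radius of convergence at 0: 1/7.
At -3/5: an algebraic (square-root) branch point.
At -1/7: an algebraic (square-root) branch point.


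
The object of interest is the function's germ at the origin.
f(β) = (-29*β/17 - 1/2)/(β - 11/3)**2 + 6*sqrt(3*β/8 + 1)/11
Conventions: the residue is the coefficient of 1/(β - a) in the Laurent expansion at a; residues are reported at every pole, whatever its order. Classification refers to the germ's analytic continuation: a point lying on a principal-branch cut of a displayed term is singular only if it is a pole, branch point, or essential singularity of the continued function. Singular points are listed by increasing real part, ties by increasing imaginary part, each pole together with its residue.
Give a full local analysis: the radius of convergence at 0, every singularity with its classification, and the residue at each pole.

Denominator factor (β - 11/3)^2: pole of order 2 at 11/3, modulus 11/3.
Branch term (6/11)*sqrt(1 - β/(-8/3)): its argument vanishes at β = -8/3, a square-root branch point, modulus 8/3.
The radius of convergence is the smallest modulus among the singular points: 8/3.
The branch term is analytic at 11/3 and contributes nothing to the residue; only the rational part matters.
At the order-2 pole 11/3 set g(β) = (β - (11/3))^2*(rational part) = -29*β/17 - 1/2.
Order-2 pole: residue = g'(a); g'(11/3) = -29/17, so the residue is -29/17.
List the singular points by increasing real part (a conjugate pair: the negative imaginary part first).

Radius of convergence at 0: 8/3.
At -8/3: an algebraic (square-root) branch point.
At 11/3: a pole of order 2; residue -29/17.


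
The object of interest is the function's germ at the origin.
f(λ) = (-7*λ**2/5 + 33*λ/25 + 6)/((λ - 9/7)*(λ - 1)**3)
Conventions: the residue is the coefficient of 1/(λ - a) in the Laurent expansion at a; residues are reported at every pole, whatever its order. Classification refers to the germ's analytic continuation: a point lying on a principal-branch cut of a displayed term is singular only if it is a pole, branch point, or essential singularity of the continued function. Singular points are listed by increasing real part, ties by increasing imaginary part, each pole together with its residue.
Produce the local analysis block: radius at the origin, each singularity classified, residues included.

Radius of convergence at 0: 1.
At 1: a pole of order 3; residue -23079/100.
At 9/7: a pole of order 1; residue 23079/100.

Denominator factor (λ - 9/7): pole of order 1 at 9/7, modulus 9/7.
Denominator factor (λ - 1)^3: pole of order 3 at 1, modulus 1.
The radius of convergence is the smallest modulus among the singular points: 1.
At the order-3 pole 1 set g(λ) = (λ - (1))^3*f(λ) = (-7*λ**2/5 + 33*λ/25 + 6)/(λ - 9/7).
Order-3 pole: residue = g''(a)/2; g''(1) = -23079/50, so the residue is -23079/100.
At the order-1 pole 9/7 set g(λ) = (λ - (9/7))*f(λ) = (-7*λ**2/5 + 33*λ/25 + 6)/(λ - 1)**3.
Simple pole: residue = g(a) at a = 9/7, which is 23079/100.
List the singular points by increasing real part (a conjugate pair: the negative imaginary part first).


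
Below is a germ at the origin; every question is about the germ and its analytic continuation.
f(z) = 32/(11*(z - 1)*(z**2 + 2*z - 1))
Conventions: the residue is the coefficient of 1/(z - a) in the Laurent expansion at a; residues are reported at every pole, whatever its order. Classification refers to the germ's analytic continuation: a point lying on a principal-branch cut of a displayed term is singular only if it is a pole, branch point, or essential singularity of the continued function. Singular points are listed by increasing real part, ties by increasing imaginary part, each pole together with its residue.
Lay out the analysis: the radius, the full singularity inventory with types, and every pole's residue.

Radius of convergence at 0: -1 + sqrt(2).
At -1 - sqrt(2): a pole of order 1; residue -8/11 + (8/11)*sqrt(2).
At -1 + sqrt(2): a pole of order 1; residue -8/11 - (8/11)*sqrt(2).
At 1: a pole of order 1; residue 16/11.

Denominator factor (z**2 + 2*z - 1): discriminant 8, real irrational roots -1 + sqrt(2) and -1 - sqrt(2); poles of order 1, moduli -1 + sqrt(2) and 1 + sqrt(2).
Denominator factor (z - 1): pole of order 1 at 1, modulus 1.
The radius of convergence is the smallest modulus among the singular points: -1 + sqrt(2).
The factor z**2 + 2*z - 1 splits as (z - a)(z - a') with a = -1 - sqrt(2), a' = -1 + sqrt(2). At the order-1 pole a set g(z) = (z - a)*f(z) = [32/(11*(z - 1))] / (z - a').
Simple pole: residue = g(a) at a = -1 - sqrt(2), which is -8/11 + (8/11)*sqrt(2).
The factor z**2 + 2*z - 1 splits as (z - a)(z - a') with a = -1 + sqrt(2), a' = -1 - sqrt(2). At the order-1 pole a set g(z) = (z - a)*f(z) = [32/(11*(z - 1))] / (z - a').
Simple pole: residue = g(a) at a = -1 + sqrt(2), which is -8/11 - (8/11)*sqrt(2).
At the order-1 pole 1 set g(z) = (z - (1))*f(z) = 32/(11*(z**2 + 2*z - 1)).
Simple pole: residue = g(a) at a = 1, which is 16/11.
List the singular points by increasing real part (a conjugate pair: the negative imaginary part first).


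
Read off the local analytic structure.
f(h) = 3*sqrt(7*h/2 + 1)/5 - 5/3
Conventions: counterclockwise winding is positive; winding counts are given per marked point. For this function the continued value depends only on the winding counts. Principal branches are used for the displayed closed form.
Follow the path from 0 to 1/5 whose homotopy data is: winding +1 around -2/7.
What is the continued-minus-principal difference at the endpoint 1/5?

The rational part is single-valued and drops out of the difference; each branch term changes only by its own monodromy.
(3/5)*sqrt(1 - h/(-2/7)): winding +1 is odd, the square root flips sign, contributing -2*(3/5)*sqrt(1 - (1/5)/(-2/7)) = -2*(3/5)*sqrt(17/10) = -(3/25)*sqrt(170).
Summing the contributions at h = 1/5 gives -(3/25)*sqrt(170).

Continued minus principal equals -(3/25)*sqrt(170).


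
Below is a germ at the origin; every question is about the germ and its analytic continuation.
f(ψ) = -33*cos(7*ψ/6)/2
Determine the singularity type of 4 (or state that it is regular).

There is no denominator, hence no pole anywhere.
The factor cos(7*ψ/6) is entire.
So the germ continues analytically to 4.

The point is a regular point.


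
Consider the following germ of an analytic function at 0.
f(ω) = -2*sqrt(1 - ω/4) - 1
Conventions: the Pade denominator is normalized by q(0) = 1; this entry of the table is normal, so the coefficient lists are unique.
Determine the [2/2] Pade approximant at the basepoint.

The Pade approximant has numerator coefficients [-3, 13/16, -11/256]; denominator coefficients [1, -3/16, 1/256].

Taylor coefficients needed (expand at 0): a_0 = -3, a_1 = 1/4, a_2 = 1/64, a_3 = 1/512, a_4 = 5/16384.
Write the denominator as Q(ω) = 1 + q1*ω + q2*ω^2. Requiring Q*f - P = O(ω^5) with deg P <= 2 kills the coefficients of ω^3..ω^4 in Q*f:
  ω^3: a_3 + q1*a_2 + q2*a_1 = 0, i.e. 1/512 + (1/64)*q1 + (1/4)*q2 = 0.
  ω^4: a_4 + q1*a_3 + q2*a_2 = 0, i.e. 5/16384 + (1/512)*q1 + (1/64)*q2 = 0.
Solving this linear system: q1 = -3/16, q2 = 1/256.
The numerator is Q*f truncated at degree 2: P0 = a_0 = -3; P1 = a_1 + q1*a_0 = 13/16; P2 = a_2 + q1*a_1 + q2*a_0 = -11/256.


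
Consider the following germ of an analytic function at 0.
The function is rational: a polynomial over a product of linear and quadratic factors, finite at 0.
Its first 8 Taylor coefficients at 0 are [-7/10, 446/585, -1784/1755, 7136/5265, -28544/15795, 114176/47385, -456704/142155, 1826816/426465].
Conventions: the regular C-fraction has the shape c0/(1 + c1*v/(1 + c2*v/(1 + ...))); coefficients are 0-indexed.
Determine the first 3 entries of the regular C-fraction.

The regular C-fraction coefficients are [-7/10, 892/819, 200/819].

Taylor coefficients (read off): a_0 = -7/10, a_1 = 446/585, a_2 = -1784/1755.
c0 = a_0 = -7/10. Peel one level at a time: if S = 1 + c*v/S' with S'(0) = 1, then c is the v-coefficient of S and S' = c*v/(S - 1).
S_1 = c0/f = 1 + (892/819)*v + (-178400/670761)*v^2 + ...; c1 = 892/819.
S_2 = c1*v/(S_1 - 1) = 1 + (200/819)*v + ...; c2 = 200/819.


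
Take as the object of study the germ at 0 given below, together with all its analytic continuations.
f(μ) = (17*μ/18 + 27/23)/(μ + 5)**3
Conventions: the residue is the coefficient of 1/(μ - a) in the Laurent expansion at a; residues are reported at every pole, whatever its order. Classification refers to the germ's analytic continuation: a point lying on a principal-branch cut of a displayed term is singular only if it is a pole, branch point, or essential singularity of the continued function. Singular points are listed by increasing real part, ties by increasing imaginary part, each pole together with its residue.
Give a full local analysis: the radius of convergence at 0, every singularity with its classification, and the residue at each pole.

Denominator factor (μ + 5)^3: pole of order 3 at -5, modulus 5.
The radius of convergence is the smallest modulus among the singular points: 5.
At the order-3 pole -5 set g(μ) = (μ - (-5))^3*f(μ) = 17*μ/18 + 27/23.
Order-3 pole: residue = g''(a)/2; g''(-5) = 0, so the residue is 0.

Radius of convergence at 0: 5.
At -5: a pole of order 3; residue 0.


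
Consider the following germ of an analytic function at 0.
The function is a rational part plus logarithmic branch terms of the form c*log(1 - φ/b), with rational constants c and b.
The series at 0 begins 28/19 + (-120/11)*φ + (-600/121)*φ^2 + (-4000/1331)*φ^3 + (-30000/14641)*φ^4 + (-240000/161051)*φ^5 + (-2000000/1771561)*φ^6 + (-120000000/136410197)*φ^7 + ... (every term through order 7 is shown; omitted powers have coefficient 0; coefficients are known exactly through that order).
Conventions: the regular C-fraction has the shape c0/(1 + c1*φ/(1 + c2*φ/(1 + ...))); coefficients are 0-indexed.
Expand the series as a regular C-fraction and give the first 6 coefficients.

Taylor coefficients (read off): a_0 = 28/19, a_1 = -120/11, a_2 = -600/121, a_3 = -4000/1331, a_4 = -30000/14641, a_5 = -240000/161051.
c0 = a_0 = 28/19. Peel one level at a time: if S = 1 + c*φ/S' with S'(0) = 1, then c is the φ-coefficient of S and S' = c*φ/(S - 1).
S_1 = c0/f = 1 + (570/77)*φ + (2850/49)*φ^2 + ...; c1 = 570/77.
S_2 = c1*φ/(S_1 - 1) = 1 + (-55/7)*φ + (-25/363)*φ^2 + ...; c2 = -55/7.
S_3 = c2*φ/(S_2 - 1) = 1 + (-35/3993)*φ + (-62300/15944049)*φ^2 + ...; c3 = -35/3993.
S_4 = c3*φ/(S_3 - 1) = 1 + (-1780/3993)*φ + (-20/363)*φ^2 + ...; c4 = -1780/3993.
S_5 = c4*φ/(S_4 - 1) = 1 + (-11/89)*φ + ...; c5 = -11/89.

The regular C-fraction coefficients are [28/19, 570/77, -55/7, -35/3993, -1780/3993, -11/89].


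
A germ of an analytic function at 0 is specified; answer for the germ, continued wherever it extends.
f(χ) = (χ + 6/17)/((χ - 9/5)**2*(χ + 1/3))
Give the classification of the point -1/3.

The denominator factor χ + 1/3 vanishes at -1/3 and appears to the power 1; the numerator there equals 1/51, nonzero, and no other factor vanishes.
Hence a pole whose order is the multiplicity, 1.

The point is a pole of order 1.


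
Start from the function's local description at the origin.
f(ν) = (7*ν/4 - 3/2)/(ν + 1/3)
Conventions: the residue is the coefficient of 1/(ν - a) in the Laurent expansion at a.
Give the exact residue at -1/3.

At the order-1 pole -1/3 set g(ν) = (ν - (-1/3))*f(ν) = 7*ν/4 - 3/2.
Simple pole: residue = g(a) at a = -1/3, which is -25/12.

The residue is -25/12.


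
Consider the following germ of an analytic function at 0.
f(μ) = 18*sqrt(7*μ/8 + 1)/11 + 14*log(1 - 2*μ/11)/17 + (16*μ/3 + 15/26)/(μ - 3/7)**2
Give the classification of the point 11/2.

The point is a logarithmic branch point.

The term (14/17)*log(1 - μ/(11/2)) has argument 1 - 11/2/(11/2) = 0 at 11/2: a logarithmic (infinitely-sheeted) branch point; the remaining terms are analytic or single-valued there.


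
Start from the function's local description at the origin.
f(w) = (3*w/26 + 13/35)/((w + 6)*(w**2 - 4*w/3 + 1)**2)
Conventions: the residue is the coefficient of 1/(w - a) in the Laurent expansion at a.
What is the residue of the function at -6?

At the order-1 pole -6 set g(w) = (w - (-6))*f(w) = (3*w/26 + 13/35)/(w**2 - 4*w/3 + 1)**2.
Simple pole: residue = g(a) at a = -6, which is -146/921375.

The residue is -146/921375.


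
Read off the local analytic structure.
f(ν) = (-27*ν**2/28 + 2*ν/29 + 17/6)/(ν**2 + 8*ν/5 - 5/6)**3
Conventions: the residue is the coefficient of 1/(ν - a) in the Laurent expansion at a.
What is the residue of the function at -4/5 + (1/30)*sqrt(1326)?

The factor ν**2 + 8*ν/5 - 5/6 splits as (ν - a)(ν - a') with a = -4/5 + (1/30)*sqrt(1326), a' = -4/5 - (1/30)*sqrt(1326). At the order-3 pole a set g(ν) = (ν - a)^3*f(ν) = [-27*ν**2/28 + 2*ν/29 + 17/6] / (ν - a')^3.
Order-3 pole: residue = g''(a)/2; g''(-4/5 + (1/30)*sqrt(1326)) = (361004625/35058460528)*sqrt(1326), so the residue is (361004625/70116921056)*sqrt(1326).

The residue is (361004625/70116921056)*sqrt(1326).


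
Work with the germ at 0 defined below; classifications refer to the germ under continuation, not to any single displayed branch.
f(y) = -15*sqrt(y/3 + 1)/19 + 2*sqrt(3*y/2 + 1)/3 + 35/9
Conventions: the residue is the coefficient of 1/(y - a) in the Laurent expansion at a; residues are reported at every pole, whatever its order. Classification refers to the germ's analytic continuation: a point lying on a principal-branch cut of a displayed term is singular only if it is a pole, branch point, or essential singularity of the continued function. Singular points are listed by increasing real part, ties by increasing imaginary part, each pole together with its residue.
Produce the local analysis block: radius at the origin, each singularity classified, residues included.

Branch term (-15/19)*sqrt(1 - y/(-3)): its argument vanishes at y = -3, a square-root branch point, modulus 3.
Branch term (2/3)*sqrt(1 - y/(-2/3)): its argument vanishes at y = -2/3, a square-root branch point, modulus 2/3.
The radius of convergence is the smallest modulus among the singular points: 2/3.
List the singular points by increasing real part (a conjugate pair: the negative imaginary part first).

Radius of convergence at 0: 2/3.
At -3: an algebraic (square-root) branch point.
At -2/3: an algebraic (square-root) branch point.


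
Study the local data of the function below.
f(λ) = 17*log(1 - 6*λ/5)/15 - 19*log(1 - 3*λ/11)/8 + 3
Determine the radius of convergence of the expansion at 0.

Branch term (17/15)*log(1 - λ/(5/6)): its argument vanishes at λ = 5/6, a logarithmic branch point, modulus 5/6.
Branch term (-19/8)*log(1 - λ/(11/3)): its argument vanishes at λ = 11/3, a logarithmic branch point, modulus 11/3.
The radius of convergence is the smallest modulus among the singular points: 5/6.

The radius of convergence is 5/6.


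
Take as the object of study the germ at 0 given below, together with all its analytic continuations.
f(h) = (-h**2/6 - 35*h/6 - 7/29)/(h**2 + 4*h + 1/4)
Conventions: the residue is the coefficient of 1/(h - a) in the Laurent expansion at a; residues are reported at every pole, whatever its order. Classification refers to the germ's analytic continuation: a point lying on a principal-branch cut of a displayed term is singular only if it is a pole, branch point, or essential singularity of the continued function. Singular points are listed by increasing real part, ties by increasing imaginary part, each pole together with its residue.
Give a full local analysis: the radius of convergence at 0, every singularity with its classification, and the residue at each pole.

Radius of convergence at 0: 2 - (1/2)*sqrt(15).
At -2 - (1/2)*sqrt(15): a pole of order 1; residue -31/12 - (2351/3480)*sqrt(15).
At -2 + (1/2)*sqrt(15): a pole of order 1; residue -31/12 + (2351/3480)*sqrt(15).

Denominator factor (h**2 + 4*h + 1/4): discriminant 15, real irrational roots -2 + (1/2)*sqrt(15) and -2 - (1/2)*sqrt(15); poles of order 1, moduli 2 - (1/2)*sqrt(15) and 2 + (1/2)*sqrt(15).
The radius of convergence is the smallest modulus among the singular points: 2 - (1/2)*sqrt(15).
The factor h**2 + 4*h + 1/4 splits as (h - a)(h - a') with a = -2 - (1/2)*sqrt(15), a' = -2 + (1/2)*sqrt(15). At the order-1 pole a set g(h) = (h - a)*f(h) = [-h**2/6 - 35*h/6 - 7/29] / (h - a').
Simple pole: residue = g(a) at a = -2 - (1/2)*sqrt(15), which is -31/12 - (2351/3480)*sqrt(15).
The factor h**2 + 4*h + 1/4 splits as (h - a)(h - a') with a = -2 + (1/2)*sqrt(15), a' = -2 - (1/2)*sqrt(15). At the order-1 pole a set g(h) = (h - a)*f(h) = [-h**2/6 - 35*h/6 - 7/29] / (h - a').
Simple pole: residue = g(a) at a = -2 + (1/2)*sqrt(15), which is -31/12 + (2351/3480)*sqrt(15).
List the singular points by increasing real part (a conjugate pair: the negative imaginary part first).


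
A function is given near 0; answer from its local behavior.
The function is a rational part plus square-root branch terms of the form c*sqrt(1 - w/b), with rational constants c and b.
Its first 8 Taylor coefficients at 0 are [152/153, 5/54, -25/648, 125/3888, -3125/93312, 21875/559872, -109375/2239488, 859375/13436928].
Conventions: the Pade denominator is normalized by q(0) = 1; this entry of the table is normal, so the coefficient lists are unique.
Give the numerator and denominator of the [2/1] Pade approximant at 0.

The Pade approximant has numerator coefficients [152/153, 845/918, 25/648]; denominator coefficients [1, 5/6].

Taylor coefficients needed (read off): a_0 = 152/153, a_1 = 5/54, a_2 = -25/648, a_3 = 125/3888.
Write the denominator as Q(w) = 1 + q1*w. Requiring Q*f - P = O(w^4) with deg P <= 2 kills the coefficients of w^3..w^3 in Q*f:
  w^3: a_3 + q1*a_2 = 0, i.e. 125/3888 + (-25/648)*q1 = 0.
Solving this linear system: q1 = 5/6.
The numerator is Q*f truncated at degree 2: P0 = a_0 = 152/153; P1 = a_1 + q1*a_0 = 845/918; P2 = a_2 + q1*a_1 = 25/648.


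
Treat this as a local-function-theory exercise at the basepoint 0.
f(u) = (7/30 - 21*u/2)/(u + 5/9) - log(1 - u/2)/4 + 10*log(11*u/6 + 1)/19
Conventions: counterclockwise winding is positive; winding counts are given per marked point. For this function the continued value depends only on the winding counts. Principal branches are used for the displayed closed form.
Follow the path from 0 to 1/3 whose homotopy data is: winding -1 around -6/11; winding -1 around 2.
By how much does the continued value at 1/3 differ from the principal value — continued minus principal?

Continued minus principal equals -(21/38)*pi*i.

The rational part is single-valued and drops out of the difference; each branch term changes only by its own monodromy.
(10/19)*log(1 - u/(-6/11)): each positive loop around -6/11 adds 2*pi*i to the log, so winding -1 contributes (10/19)*(-1)*2*pi*i = -(20/19)*pi*i.
(-1/4)*log(1 - u/(2)): each positive loop around 2 adds 2*pi*i to the log, so winding -1 contributes (-1/4)*(-1)*2*pi*i = (1/2)*pi*i.
Summing the contributions at u = 1/3 gives -(21/38)*pi*i.


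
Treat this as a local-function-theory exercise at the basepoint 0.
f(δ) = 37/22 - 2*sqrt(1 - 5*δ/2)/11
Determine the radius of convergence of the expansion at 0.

The radius of convergence is 2/5.

Branch term (-2/11)*sqrt(1 - δ/(2/5)): its argument vanishes at δ = 2/5, a square-root branch point, modulus 2/5.
The radius of convergence is the smallest modulus among the singular points: 2/5.


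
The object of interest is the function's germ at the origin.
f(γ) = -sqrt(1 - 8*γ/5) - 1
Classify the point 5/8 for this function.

The point is an algebraic (square-root) branch point.

The term (-1)*sqrt(1 - γ/(5/8)) has argument 1 - 5/8/(5/8) = 0 at 5/8: a square-root (algebraic, two-sheeted) branch point; the remaining terms are analytic or single-valued there.


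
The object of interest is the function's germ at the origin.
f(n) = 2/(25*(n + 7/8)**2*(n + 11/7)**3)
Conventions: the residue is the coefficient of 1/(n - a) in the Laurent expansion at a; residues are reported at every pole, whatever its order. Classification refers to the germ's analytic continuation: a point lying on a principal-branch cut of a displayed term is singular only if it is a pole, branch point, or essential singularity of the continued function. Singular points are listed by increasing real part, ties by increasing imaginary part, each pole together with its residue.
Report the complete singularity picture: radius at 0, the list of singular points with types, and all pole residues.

Denominator factor (n + 11/7)^3: pole of order 3 at -11/7, modulus 11/7.
Denominator factor (n + 7/8)^2: pole of order 2 at -7/8, modulus 7/8.
The radius of convergence is the smallest modulus among the singular points: 7/8.
At the order-3 pole -11/7 set g(n) = (n - (-11/7))^3*f(n) = 2/(25*(n + 7/8)**2).
Order-3 pole: residue = g''(a)/2; g''(-11/7) = 39337984/19278675, so the residue is 19668992/19278675.
At the order-2 pole -7/8 set g(n) = (n - (-7/8))^2*f(n) = 2/(25*(n + 11/7)**3).
Order-2 pole: residue = g'(a); g'(-7/8) = -19668992/19278675, so the residue is -19668992/19278675.
List the singular points by increasing real part (a conjugate pair: the negative imaginary part first).

Radius of convergence at 0: 7/8.
At -11/7: a pole of order 3; residue 19668992/19278675.
At -7/8: a pole of order 2; residue -19668992/19278675.


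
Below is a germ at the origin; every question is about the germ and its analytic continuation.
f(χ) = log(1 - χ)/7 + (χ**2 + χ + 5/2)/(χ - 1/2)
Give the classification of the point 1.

The point is a logarithmic branch point.

The term (1/7)*log(1 - χ/(1)) has argument 1 - 1/(1) = 0 at 1: a logarithmic (infinitely-sheeted) branch point; the remaining terms are analytic or single-valued there.


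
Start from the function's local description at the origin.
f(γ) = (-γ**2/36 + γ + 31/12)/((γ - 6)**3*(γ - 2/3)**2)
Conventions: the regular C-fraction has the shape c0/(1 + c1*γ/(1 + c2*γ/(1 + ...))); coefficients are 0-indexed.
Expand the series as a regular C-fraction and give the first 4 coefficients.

Taylor coefficients (expand at 0): a_0 = -31/1152, a_1 = -241/2304, a_2 = -3631/13824, a_3 = -138217/248832.
c0 = a_0 = -31/1152. Peel one level at a time: if S = 1 + c*γ/S' with S'(0) = 1, then c is the γ-coefficient of S and S' = c*γ/(S - 1).
S_1 = c0/f = 1 + (-241/62)*γ + (30841/5766)*γ^2 + ...; c1 = -241/62.
S_2 = c1*γ/(S_1 - 1) = 1 + (30841/22413)*γ + (3121093/3136374)*γ^2 + ...; c2 = 30841/22413.
S_3 = c2*γ/(S_2 - 1) = 1 + (-96753883/133788258)*γ + ...; c3 = -96753883/133788258.

The regular C-fraction coefficients are [-31/1152, -241/62, 30841/22413, -96753883/133788258].


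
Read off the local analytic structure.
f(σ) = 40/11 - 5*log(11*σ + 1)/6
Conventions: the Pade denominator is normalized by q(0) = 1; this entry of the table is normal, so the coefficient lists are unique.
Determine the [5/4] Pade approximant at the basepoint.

The Pade approximant has numerator coefficients [40/11, 1435/18, 60445/108, 249260/189, 312785/648, -161051/756]; denominator coefficients [1, 220/9, 605/3, 13310/21, 73205/126].

Taylor coefficients needed (expand at 0): a_0 = 40/11, a_1 = -55/6, a_2 = 605/12, a_3 = -6655/18, a_4 = 73205/24, a_5 = -161051/6, a_6 = 8857805/36, a_7 = -97435855/42, a_8 = 1071794405/48, a_9 = -11789738455/54.
Write the denominator as Q(σ) = 1 + q1*σ + q2*σ^2 + q3*σ^3 + q4*σ^4. Requiring Q*f - P = O(σ^10) with deg P <= 5 kills the coefficients of σ^6..σ^9 in Q*f:
  σ^6: a_6 + q1*a_5 + q2*a_4 + q3*a_3 + q4*a_2 = 0, i.e. 8857805/36 + (-161051/6)*q1 + (73205/24)*q2 + (-6655/18)*q3 + (605/12)*q4 = 0.
  σ^7: a_7 + q1*a_6 + q2*a_5 + q3*a_4 + q4*a_3 = 0, i.e. -97435855/42 + (8857805/36)*q1 + (-161051/6)*q2 + (73205/24)*q3 + (-6655/18)*q4 = 0.
  σ^8: a_8 + q1*a_7 + q2*a_6 + q3*a_5 + q4*a_4 = 0, i.e. 1071794405/48 + (-97435855/42)*q1 + (8857805/36)*q2 + (-161051/6)*q3 + (73205/24)*q4 = 0.
  σ^9: a_9 + q1*a_8 + q2*a_7 + q3*a_6 + q4*a_5 = 0, i.e. -11789738455/54 + (1071794405/48)*q1 + (-97435855/42)*q2 + (8857805/36)*q3 + (-161051/6)*q4 = 0.
Solving this linear system: q1 = 220/9, q2 = 605/3, q3 = 13310/21, q4 = 73205/126.
The numerator is Q*f truncated at degree 5: P0 = a_0 = 40/11; P1 = a_1 + q1*a_0 = 1435/18; P2 = a_2 + q1*a_1 + q2*a_0 = 60445/108; P3 = a_3 + q1*a_2 + q2*a_1 + q3*a_0 = 249260/189; P4 = a_4 + q1*a_3 + q2*a_2 + q3*a_1 + q4*a_0 = 312785/648; P5 = a_5 + q1*a_4 + q2*a_3 + q3*a_2 + q4*a_1 = -161051/756.


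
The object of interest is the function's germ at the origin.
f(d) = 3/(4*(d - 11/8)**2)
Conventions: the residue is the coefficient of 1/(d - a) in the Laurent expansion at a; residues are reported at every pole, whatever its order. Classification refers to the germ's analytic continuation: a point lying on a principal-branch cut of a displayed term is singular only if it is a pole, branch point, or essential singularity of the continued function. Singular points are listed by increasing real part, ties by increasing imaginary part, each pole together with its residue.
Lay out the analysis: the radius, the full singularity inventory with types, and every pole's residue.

Radius of convergence at 0: 11/8.
At 11/8: a pole of order 2; residue 0.

Denominator factor (d - 11/8)^2: pole of order 2 at 11/8, modulus 11/8.
The radius of convergence is the smallest modulus among the singular points: 11/8.
At the order-2 pole 11/8 set g(d) = (d - (11/8))^2*f(d) = 3/4.
Order-2 pole: residue = g'(a); g'(11/8) = 0, so the residue is 0.


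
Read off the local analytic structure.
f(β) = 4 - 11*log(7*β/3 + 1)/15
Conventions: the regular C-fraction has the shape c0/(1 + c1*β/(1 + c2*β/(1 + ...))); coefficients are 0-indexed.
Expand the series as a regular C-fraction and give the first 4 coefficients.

The regular C-fraction coefficients are [4, 77/180, 133/180, 35/57].

Taylor coefficients (expand at 0): a_0 = 4, a_1 = -77/45, a_2 = 539/270, a_3 = -3773/1215.
c0 = a_0 = 4. Peel one level at a time: if S = 1 + c*β/S' with S'(0) = 1, then c is the β-coefficient of S and S' = c*β/(S - 1).
S_1 = c0/f = 1 + (77/180)*β + (-10241/32400)*β^2 + ...; c1 = 77/180.
S_2 = c1*β/(S_1 - 1) = 1 + (133/180)*β + (-49/108)*β^2 + ...; c2 = 133/180.
S_3 = c2*β/(S_2 - 1) = 1 + (35/57)*β + ...; c3 = 35/57.


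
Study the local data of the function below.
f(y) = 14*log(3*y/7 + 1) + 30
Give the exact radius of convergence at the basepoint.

The radius of convergence is 7/3.

Branch term (14)*log(1 - y/(-7/3)): its argument vanishes at y = -7/3, a logarithmic branch point, modulus 7/3.
The radius of convergence is the smallest modulus among the singular points: 7/3.


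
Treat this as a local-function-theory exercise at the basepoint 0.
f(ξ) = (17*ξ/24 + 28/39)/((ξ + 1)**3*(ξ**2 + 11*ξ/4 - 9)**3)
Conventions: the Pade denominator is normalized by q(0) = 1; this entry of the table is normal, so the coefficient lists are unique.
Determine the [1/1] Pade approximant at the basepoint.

The Pade approximant has numerator coefficients [-28/28431, -1199333/1508662584]; denominator coefficients [1, 50515/26532].

Taylor coefficients needed (expand at 0): a_0 = -28/28431, a_1 = 737/682344, a_2 = -50515/24564384.
Write the denominator as Q(ξ) = 1 + q1*ξ. Requiring Q*f - P = O(ξ^3) with deg P <= 1 kills the coefficients of ξ^2..ξ^2 in Q*f:
  ξ^2: a_2 + q1*a_1 = 0, i.e. -50515/24564384 + (737/682344)*q1 = 0.
Solving this linear system: q1 = 50515/26532.
The numerator is Q*f truncated at degree 1: P0 = a_0 = -28/28431; P1 = a_1 + q1*a_0 = -1199333/1508662584.


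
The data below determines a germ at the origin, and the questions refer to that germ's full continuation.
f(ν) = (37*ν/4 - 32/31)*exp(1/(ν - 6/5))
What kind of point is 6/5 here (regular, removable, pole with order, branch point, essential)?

The point is an essential singularity.

The exponent 1/(ν - (6/5)) has a pole at 6/5, so exp(1/(ν - (6/5))) takes every nonzero value near it: an essential singularity (not a pole of any order).


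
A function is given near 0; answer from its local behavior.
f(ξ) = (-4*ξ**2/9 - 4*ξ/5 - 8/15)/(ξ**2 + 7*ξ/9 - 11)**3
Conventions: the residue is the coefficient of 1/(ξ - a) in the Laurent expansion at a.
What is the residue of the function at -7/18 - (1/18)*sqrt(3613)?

The factor ξ**2 + 7*ξ/9 - 11 splits as (ξ - a)(ξ - a') with a = -7/18 - (1/18)*sqrt(3613), a' = -7/18 + (1/18)*sqrt(3613). At the order-3 pole a set g(ξ) = (ξ - a)^3*f(ξ) = [-4*ξ**2/9 - 4*ξ/5 - 8/15] / (ξ - a')^3.
Order-3 pole: residue = g''(a)/2; g''(-7/18 - (1/18)*sqrt(3613)) = -(965520/47163267397)*sqrt(3613), so the residue is -(482760/47163267397)*sqrt(3613).

The residue is -(482760/47163267397)*sqrt(3613).
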